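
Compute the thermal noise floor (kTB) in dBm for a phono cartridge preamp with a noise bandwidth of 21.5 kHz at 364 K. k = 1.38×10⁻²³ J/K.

−129.7 dBm

P_n = kTB = 1.38×10⁻²³ × 364 × 2.15×10⁴ = 1.08×10⁻¹⁶ W
In dBm: 10 log₁₀(1.08×10⁻¹⁶ / 10⁻³) = −129.7 dBm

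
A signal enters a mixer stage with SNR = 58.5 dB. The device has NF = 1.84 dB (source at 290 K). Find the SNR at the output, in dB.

By definition F = SNR_in/SNR_out, so in dB: SNR_out = SNR_in − NF
SNR_out = 58.5 − 1.84 = 56.66 dB

56.66 dB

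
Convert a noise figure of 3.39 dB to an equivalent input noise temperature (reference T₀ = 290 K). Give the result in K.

343 K

F = 10^(3.39/10) = 2.18273
T_e = (F − 1)·T₀ = (2.18273 − 1) × 290 = 343 K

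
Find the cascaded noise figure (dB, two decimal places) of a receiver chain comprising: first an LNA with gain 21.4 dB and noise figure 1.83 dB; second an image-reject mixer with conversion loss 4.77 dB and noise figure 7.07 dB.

1.91 dB

Convert to linear (a loss of L dB is a gain of −L dB): F_i = 10^(NF_i/10), G_i = 10^(G_i,dB/10)
  Stage 1: F_1 = 10^(1.83/10) = 1.524, G_1 = 10^(21.4/10) = 138.0
  Stage 2: F_2 = 10^(7.07/10) = 5.093, G_2 = 10^(−4.77/10) = 0.3334
Friis cascade:
  F = 1.524 + (5.093 − 1)/138.0 = 1.554
NF = 10 log₁₀(1.554) = 1.91 dB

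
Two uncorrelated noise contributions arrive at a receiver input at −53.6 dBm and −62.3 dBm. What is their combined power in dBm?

Convert to linear, add, convert back:
P₁ = 4.37×10⁻⁹ W, P₂ = 5.89×10⁻¹⁰ W
P_tot = 4.95×10⁻⁹ W → 10 log₁₀(P_tot / 10⁻³) = −53.1 dBm

−53.1 dBm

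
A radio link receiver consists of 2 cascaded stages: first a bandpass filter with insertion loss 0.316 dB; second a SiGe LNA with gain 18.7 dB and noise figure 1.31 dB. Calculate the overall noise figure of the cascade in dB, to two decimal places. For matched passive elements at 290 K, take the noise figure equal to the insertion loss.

Convert to linear (a loss of L dB is a gain of −L dB): F_i = 10^(NF_i/10), G_i = 10^(G_i,dB/10)
  Stage 1: F_1 = 10^(0.316/10) = 1.075, G_1 = 10^(−0.316/10) = 0.9298
  Stage 2: F_2 = 10^(1.31/10) = 1.352, G_2 = 10^(18.7/10) = 74.13
Friis cascade:
  F = 1.075 + (1.352 − 1)/0.9298 = 1.454
NF = 10 log₁₀(1.454) = 1.63 dB

1.63 dB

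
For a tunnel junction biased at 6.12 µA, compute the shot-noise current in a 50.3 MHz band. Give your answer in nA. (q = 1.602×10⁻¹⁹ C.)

I_n = √(2qI·B)
2qI·B = 2 × 1.602×10⁻¹⁹ × 6.12×10⁻⁶ × 5.03×10⁷ = 9.86×10⁻¹⁷ A²
I_n = √(9.86×10⁻¹⁷) = 9.93×10⁻⁹ A = 9.93 nA

9.93 nA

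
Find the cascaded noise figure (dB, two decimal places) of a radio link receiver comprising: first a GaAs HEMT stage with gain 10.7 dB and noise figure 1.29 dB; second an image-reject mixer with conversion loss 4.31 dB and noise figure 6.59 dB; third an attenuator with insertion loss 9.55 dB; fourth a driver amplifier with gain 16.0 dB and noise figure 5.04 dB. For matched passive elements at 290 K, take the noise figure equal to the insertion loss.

Convert to linear (a loss of L dB is a gain of −L dB): F_i = 10^(NF_i/10), G_i = 10^(G_i,dB/10)
  Stage 1: F_1 = 10^(1.29/10) = 1.346, G_1 = 10^(10.7/10) = 11.75
  Stage 2: F_2 = 10^(6.59/10) = 4.560, G_2 = 10^(−4.31/10) = 0.3707
  Stage 3: F_3 = 10^(9.55/10) = 9.016, G_3 = 10^(−9.55/10) = 0.1109
  Stage 4: F_4 = 10^(5.04/10) = 3.192, G_4 = 10^(16.0/10) = 39.81
Friis cascade:
  F = 1.346 + (4.560 − 1)/11.75 + (9.016 − 1)/4.355 + (3.192 − 1)/0.4831 = 8.026
NF = 10 log₁₀(8.026) = 9.05 dB

9.05 dB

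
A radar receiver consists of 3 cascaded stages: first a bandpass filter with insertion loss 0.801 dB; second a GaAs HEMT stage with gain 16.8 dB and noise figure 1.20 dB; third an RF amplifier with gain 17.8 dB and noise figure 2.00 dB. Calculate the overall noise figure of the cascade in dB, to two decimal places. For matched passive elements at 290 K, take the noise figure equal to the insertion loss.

2.04 dB

Convert to linear (a loss of L dB is a gain of −L dB): F_i = 10^(NF_i/10), G_i = 10^(G_i,dB/10)
  Stage 1: F_1 = 10^(0.801/10) = 1.203, G_1 = 10^(−0.801/10) = 0.8316
  Stage 2: F_2 = 10^(1.20/10) = 1.318, G_2 = 10^(16.8/10) = 47.86
  Stage 3: F_3 = 10^(2.00/10) = 1.585, G_3 = 10^(17.8/10) = 60.26
Friis cascade:
  F = 1.203 + (1.318 − 1)/0.8316 + (1.585 − 1)/39.80 = 1.600
NF = 10 log₁₀(1.600) = 2.04 dB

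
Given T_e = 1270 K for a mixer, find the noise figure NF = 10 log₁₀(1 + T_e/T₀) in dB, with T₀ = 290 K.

F = 1 + T_e/T₀ = 1 + 1270/290 = 5.37931
NF = 10 log₁₀(5.37931) = 7.31 dB

7.31 dB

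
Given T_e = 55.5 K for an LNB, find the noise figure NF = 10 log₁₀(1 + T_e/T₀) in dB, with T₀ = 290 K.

0.761 dB

F = 1 + T_e/T₀ = 1 + 55.5/290 = 1.19138
NF = 10 log₁₀(1.19138) = 0.761 dB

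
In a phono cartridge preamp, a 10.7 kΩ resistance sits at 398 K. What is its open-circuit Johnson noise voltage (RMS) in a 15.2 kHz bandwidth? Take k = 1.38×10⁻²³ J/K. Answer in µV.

V_n = √(4kTRB)
4kTRB = 4 × 1.38×10⁻²³ × 398 × 1.07×10⁴ × 1.52×10⁴ = 3.57×10⁻¹² V²
V_n = √(3.57×10⁻¹²) = 1.89×10⁻⁶ V = 1.89 µV

1.89 µV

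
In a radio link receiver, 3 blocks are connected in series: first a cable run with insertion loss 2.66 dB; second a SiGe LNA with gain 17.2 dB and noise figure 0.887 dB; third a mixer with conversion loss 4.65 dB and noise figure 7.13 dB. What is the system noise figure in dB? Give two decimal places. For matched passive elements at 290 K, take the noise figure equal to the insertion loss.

3.82 dB

Convert to linear (a loss of L dB is a gain of −L dB): F_i = 10^(NF_i/10), G_i = 10^(G_i,dB/10)
  Stage 1: F_1 = 10^(2.66/10) = 1.845, G_1 = 10^(−2.66/10) = 0.5420
  Stage 2: F_2 = 10^(0.887/10) = 1.227, G_2 = 10^(17.2/10) = 52.48
  Stage 3: F_3 = 10^(7.13/10) = 5.164, G_3 = 10^(−4.65/10) = 0.3428
Friis cascade:
  F = 1.845 + (1.227 − 1)/0.5420 + (5.164 − 1)/28.44 = 2.409
NF = 10 log₁₀(2.409) = 3.82 dB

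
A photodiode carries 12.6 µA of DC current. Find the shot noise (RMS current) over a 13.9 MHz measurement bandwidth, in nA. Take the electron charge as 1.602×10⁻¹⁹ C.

7.49 nA

I_n = √(2qI·B)
2qI·B = 2 × 1.602×10⁻¹⁹ × 1.26×10⁻⁵ × 1.39×10⁷ = 5.61×10⁻¹⁷ A²
I_n = √(5.61×10⁻¹⁷) = 7.49×10⁻⁹ A = 7.49 nA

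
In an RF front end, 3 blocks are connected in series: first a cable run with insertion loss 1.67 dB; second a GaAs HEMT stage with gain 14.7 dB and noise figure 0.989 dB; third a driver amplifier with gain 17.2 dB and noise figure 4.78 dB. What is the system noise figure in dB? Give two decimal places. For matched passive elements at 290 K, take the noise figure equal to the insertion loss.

Convert to linear (a loss of L dB is a gain of −L dB): F_i = 10^(NF_i/10), G_i = 10^(G_i,dB/10)
  Stage 1: F_1 = 10^(1.67/10) = 1.469, G_1 = 10^(−1.67/10) = 0.6808
  Stage 2: F_2 = 10^(0.989/10) = 1.256, G_2 = 10^(14.7/10) = 29.51
  Stage 3: F_3 = 10^(4.78/10) = 3.006, G_3 = 10^(17.2/10) = 52.48
Friis cascade:
  F = 1.469 + (1.256 − 1)/0.6808 + (3.006 − 1)/20.09 = 1.944
NF = 10 log₁₀(1.944) = 2.89 dB

2.89 dB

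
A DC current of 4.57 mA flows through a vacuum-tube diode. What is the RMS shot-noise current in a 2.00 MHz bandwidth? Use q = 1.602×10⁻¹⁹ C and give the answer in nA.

54.1 nA

I_n = √(2qI·B)
2qI·B = 2 × 1.602×10⁻¹⁹ × 4.57×10⁻³ × 2.00×10⁶ = 2.93×10⁻¹⁵ A²
I_n = √(2.93×10⁻¹⁵) = 5.41×10⁻⁸ A = 54.1 nA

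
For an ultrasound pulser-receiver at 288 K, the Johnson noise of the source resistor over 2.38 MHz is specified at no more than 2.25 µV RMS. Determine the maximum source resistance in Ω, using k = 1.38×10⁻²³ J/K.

134 Ω

Johnson–Nyquist: V_n = √(4kTRB) ⇒ R = V_n² / (4kTB)
4kTB = 4 × 1.38×10⁻²³ × 288 × 2.38×10⁶ = 3.78×10⁻¹⁴
R = (2.25×10⁻⁶)² / 3.78×10⁻¹⁴ = 1.34×10² Ω = 134 Ω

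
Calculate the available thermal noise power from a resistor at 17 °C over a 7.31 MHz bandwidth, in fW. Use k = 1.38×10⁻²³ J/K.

29.3 fW

T = 17 °C + 273.15 = 290.15 K
P_n = kTB = 1.38×10⁻²³ × 290.15 × 7.31×10⁶ = 2.93×10⁻¹⁴ W = 29.3 fW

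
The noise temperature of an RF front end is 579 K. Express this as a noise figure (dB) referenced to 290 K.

F = 1 + T_e/T₀ = 1 + 579/290 = 2.99655
NF = 10 log₁₀(2.99655) = 4.77 dB

4.77 dB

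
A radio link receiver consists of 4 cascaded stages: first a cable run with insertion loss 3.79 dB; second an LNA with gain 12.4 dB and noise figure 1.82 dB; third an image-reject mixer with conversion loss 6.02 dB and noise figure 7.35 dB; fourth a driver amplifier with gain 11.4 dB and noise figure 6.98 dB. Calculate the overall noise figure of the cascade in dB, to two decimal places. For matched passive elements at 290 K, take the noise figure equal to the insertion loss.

8.09 dB

Convert to linear (a loss of L dB is a gain of −L dB): F_i = 10^(NF_i/10), G_i = 10^(G_i,dB/10)
  Stage 1: F_1 = 10^(3.79/10) = 2.393, G_1 = 10^(−3.79/10) = 0.4178
  Stage 2: F_2 = 10^(1.82/10) = 1.521, G_2 = 10^(12.4/10) = 17.38
  Stage 3: F_3 = 10^(7.35/10) = 5.433, G_3 = 10^(−6.02/10) = 0.2500
  Stage 4: F_4 = 10^(6.98/10) = 4.989, G_4 = 10^(11.4/10) = 13.80
Friis cascade:
  F = 2.393 + (1.521 − 1)/0.4178 + (5.433 − 1)/7.261 + (4.989 − 1)/1.816 = 6.447
NF = 10 log₁₀(6.447) = 8.09 dB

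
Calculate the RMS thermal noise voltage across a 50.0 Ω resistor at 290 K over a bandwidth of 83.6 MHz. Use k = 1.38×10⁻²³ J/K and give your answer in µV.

8.18 µV

V_n = √(4kTRB)
4kTRB = 4 × 1.38×10⁻²³ × 290 × 5.00×10¹ × 8.36×10⁷ = 6.69×10⁻¹¹ V²
V_n = √(6.69×10⁻¹¹) = 8.18×10⁻⁶ V = 8.18 µV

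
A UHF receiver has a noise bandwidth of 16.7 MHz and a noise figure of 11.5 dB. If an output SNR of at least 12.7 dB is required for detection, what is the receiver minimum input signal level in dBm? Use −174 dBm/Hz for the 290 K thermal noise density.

Sensitivity = −174 + 10 log₁₀(B) + NF + SNR_min
= −174 + 72.23 + 11.5 + 12.7
= −77.57 dBm → −77.6 dBm

−77.6 dBm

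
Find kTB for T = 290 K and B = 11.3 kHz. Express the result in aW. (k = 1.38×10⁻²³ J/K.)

45.2 aW

P_n = kTB = 1.38×10⁻²³ × 290 × 1.13×10⁴ = 4.52×10⁻¹⁷ W = 45.2 aW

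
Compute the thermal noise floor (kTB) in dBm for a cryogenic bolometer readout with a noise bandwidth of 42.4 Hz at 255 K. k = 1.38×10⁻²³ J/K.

−158.3 dBm

P_n = kTB = 1.38×10⁻²³ × 255 × 4.24×10¹ = 1.49×10⁻¹⁹ W
In dBm: 10 log₁₀(1.49×10⁻¹⁹ / 10⁻³) = −158.3 dBm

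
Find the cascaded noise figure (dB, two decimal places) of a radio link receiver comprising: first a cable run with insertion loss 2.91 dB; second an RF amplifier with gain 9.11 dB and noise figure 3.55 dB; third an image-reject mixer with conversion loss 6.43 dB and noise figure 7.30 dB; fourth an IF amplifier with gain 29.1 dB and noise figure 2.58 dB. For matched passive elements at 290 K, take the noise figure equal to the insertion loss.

Convert to linear (a loss of L dB is a gain of −L dB): F_i = 10^(NF_i/10), G_i = 10^(G_i,dB/10)
  Stage 1: F_1 = 10^(2.91/10) = 1.954, G_1 = 10^(−2.91/10) = 0.5117
  Stage 2: F_2 = 10^(3.55/10) = 2.265, G_2 = 10^(9.11/10) = 8.147
  Stage 3: F_3 = 10^(7.30/10) = 5.370, G_3 = 10^(−6.43/10) = 0.2275
  Stage 4: F_4 = 10^(2.58/10) = 1.811, G_4 = 10^(29.1/10) = 812.8
Friis cascade:
  F = 1.954 + (2.265 − 1)/0.5117 + (5.370 − 1)/4.169 + (1.811 − 1)/0.9484 = 6.330
NF = 10 log₁₀(6.330) = 8.01 dB

8.01 dB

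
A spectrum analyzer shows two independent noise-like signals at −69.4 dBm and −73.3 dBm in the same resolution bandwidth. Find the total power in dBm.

−67.9 dBm

Convert to linear, add, convert back:
P₁ = 1.15×10⁻¹⁰ W, P₂ = 4.68×10⁻¹¹ W
P_tot = 1.62×10⁻¹⁰ W → 10 log₁₀(P_tot / 10⁻³) = −67.9 dBm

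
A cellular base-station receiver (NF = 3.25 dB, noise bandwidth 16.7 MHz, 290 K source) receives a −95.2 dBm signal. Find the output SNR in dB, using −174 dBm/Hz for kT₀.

Noise floor: N = −174 + 10 log₁₀(B) + NF
10 log₁₀(1.67×10⁷) = 72.23 dB
N = −174 + 72.23 + 3.25 = −98.52 dBm
SNR = P_sig − N = −95.2 − (−98.52) = 3.32 dB → 3.3 dB

3.3 dB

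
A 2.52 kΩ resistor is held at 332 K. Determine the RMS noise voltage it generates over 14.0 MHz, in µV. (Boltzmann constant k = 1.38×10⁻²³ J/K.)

25.4 µV

V_n = √(4kTRB)
4kTRB = 4 × 1.38×10⁻²³ × 332 × 2.52×10³ × 1.40×10⁷ = 6.47×10⁻¹⁰ V²
V_n = √(6.47×10⁻¹⁰) = 2.54×10⁻⁵ V = 25.4 µV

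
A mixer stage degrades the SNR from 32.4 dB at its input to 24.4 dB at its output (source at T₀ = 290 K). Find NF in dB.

NF (dB) = SNR_in(dB) − SNR_out(dB) when the source is at T₀
NF = 32.4 − 24.4 = 8.0 dB

8.0 dB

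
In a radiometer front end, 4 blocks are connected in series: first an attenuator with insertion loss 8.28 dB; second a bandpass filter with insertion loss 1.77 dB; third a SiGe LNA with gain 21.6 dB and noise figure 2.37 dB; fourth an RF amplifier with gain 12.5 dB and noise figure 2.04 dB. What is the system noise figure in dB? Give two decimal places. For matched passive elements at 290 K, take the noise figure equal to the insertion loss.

12.43 dB

Convert to linear (a loss of L dB is a gain of −L dB): F_i = 10^(NF_i/10), G_i = 10^(G_i,dB/10)
  Stage 1: F_1 = 10^(8.28/10) = 6.730, G_1 = 10^(−8.28/10) = 0.1486
  Stage 2: F_2 = 10^(1.77/10) = 1.503, G_2 = 10^(−1.77/10) = 0.6653
  Stage 3: F_3 = 10^(2.37/10) = 1.726, G_3 = 10^(21.6/10) = 144.5
  Stage 4: F_4 = 10^(2.04/10) = 1.600, G_4 = 10^(12.5/10) = 17.78
Friis cascade:
  F = 6.730 + (1.503 − 1)/0.1486 + (1.726 − 1)/0.09886 + (1.600 − 1)/14.29 = 17.50
NF = 10 log₁₀(17.50) = 12.43 dB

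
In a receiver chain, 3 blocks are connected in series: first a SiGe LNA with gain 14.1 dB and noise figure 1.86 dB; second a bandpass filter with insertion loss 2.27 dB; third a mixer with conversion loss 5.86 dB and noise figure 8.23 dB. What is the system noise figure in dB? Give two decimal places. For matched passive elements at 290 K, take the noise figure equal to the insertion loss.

2.86 dB

Convert to linear (a loss of L dB is a gain of −L dB): F_i = 10^(NF_i/10), G_i = 10^(G_i,dB/10)
  Stage 1: F_1 = 10^(1.86/10) = 1.535, G_1 = 10^(14.1/10) = 25.70
  Stage 2: F_2 = 10^(2.27/10) = 1.687, G_2 = 10^(−2.27/10) = 0.5929
  Stage 3: F_3 = 10^(8.23/10) = 6.653, G_3 = 10^(−5.86/10) = 0.2594
Friis cascade:
  F = 1.535 + (1.687 − 1)/25.70 + (6.653 − 1)/15.24 = 1.932
NF = 10 log₁₀(1.932) = 2.86 dB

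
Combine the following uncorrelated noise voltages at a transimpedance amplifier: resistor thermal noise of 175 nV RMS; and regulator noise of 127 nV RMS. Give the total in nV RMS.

216 nV

Uncorrelated sources add in power (mean-square): V_tot = √(ΣV_i²)
V_tot = √[(1.75×10⁻⁷)² + (1.27×10⁻⁷)²] = 2.16×10⁻⁷ V = 216 nV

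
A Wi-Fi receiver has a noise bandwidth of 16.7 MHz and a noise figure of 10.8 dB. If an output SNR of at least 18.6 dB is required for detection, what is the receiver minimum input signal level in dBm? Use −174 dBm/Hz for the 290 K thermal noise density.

−72.4 dBm

Sensitivity = −174 + 10 log₁₀(B) + NF + SNR_min
= −174 + 72.23 + 10.8 + 18.6
= −72.37 dBm → −72.4 dBm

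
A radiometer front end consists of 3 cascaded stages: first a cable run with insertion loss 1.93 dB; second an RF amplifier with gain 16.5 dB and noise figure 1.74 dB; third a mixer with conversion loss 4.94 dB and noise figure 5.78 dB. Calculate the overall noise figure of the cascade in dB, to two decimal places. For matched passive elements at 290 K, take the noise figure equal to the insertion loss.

Convert to linear (a loss of L dB is a gain of −L dB): F_i = 10^(NF_i/10), G_i = 10^(G_i,dB/10)
  Stage 1: F_1 = 10^(1.93/10) = 1.560, G_1 = 10^(−1.93/10) = 0.6412
  Stage 2: F_2 = 10^(1.74/10) = 1.493, G_2 = 10^(16.5/10) = 44.67
  Stage 3: F_3 = 10^(5.78/10) = 3.784, G_3 = 10^(−4.94/10) = 0.3206
Friis cascade:
  F = 1.560 + (1.493 − 1)/0.6412 + (3.784 − 1)/28.64 = 2.425
NF = 10 log₁₀(2.425) = 3.85 dB

3.85 dB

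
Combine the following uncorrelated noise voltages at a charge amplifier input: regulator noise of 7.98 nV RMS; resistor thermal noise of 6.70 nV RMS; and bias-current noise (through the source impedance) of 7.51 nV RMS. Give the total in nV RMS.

Uncorrelated sources add in power (mean-square): V_tot = √(ΣV_i²)
V_tot = √[(7.98×10⁻⁹)² + (6.70×10⁻⁹)² + (7.51×10⁻⁹)²] = 1.28×10⁻⁸ V = 12.8 nV

12.8 nV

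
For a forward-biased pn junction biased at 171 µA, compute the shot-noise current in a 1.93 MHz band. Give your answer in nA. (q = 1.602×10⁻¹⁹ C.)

10.3 nA

I_n = √(2qI·B)
2qI·B = 2 × 1.602×10⁻¹⁹ × 1.71×10⁻⁴ × 1.93×10⁶ = 1.06×10⁻¹⁶ A²
I_n = √(1.06×10⁻¹⁶) = 1.03×10⁻⁸ A = 10.3 nA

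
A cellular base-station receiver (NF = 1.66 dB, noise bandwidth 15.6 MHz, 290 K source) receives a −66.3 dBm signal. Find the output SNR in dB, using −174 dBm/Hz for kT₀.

34.1 dB

Noise floor: N = −174 + 10 log₁₀(B) + NF
10 log₁₀(1.56×10⁷) = 71.93 dB
N = −174 + 71.93 + 1.66 = −100.41 dBm
SNR = P_sig − N = −66.3 − (−100.41) = 34.11 dB → 34.1 dB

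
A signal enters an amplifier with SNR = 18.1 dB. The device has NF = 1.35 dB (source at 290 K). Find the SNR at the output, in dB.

16.75 dB

By definition F = SNR_in/SNR_out, so in dB: SNR_out = SNR_in − NF
SNR_out = 18.1 − 1.35 = 16.75 dB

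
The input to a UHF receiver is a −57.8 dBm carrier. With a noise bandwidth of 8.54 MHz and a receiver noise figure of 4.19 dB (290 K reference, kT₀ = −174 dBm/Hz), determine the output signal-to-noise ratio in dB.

Noise floor: N = −174 + 10 log₁₀(B) + NF
10 log₁₀(8.54×10⁶) = 69.31 dB
N = −174 + 69.31 + 4.19 = −100.50 dBm
SNR = P_sig − N = −57.8 − (−100.50) = 42.70 dB → 42.7 dB

42.7 dB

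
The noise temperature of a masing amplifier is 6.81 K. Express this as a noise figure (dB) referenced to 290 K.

0.101 dB

F = 1 + T_e/T₀ = 1 + 6.81/290 = 1.02348
NF = 10 log₁₀(1.02348) = 0.101 dB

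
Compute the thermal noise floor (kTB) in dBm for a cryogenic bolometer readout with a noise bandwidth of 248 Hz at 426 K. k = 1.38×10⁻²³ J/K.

−148.4 dBm

P_n = kTB = 1.38×10⁻²³ × 426 × 2.48×10² = 1.46×10⁻¹⁸ W
In dBm: 10 log₁₀(1.46×10⁻¹⁸ / 10⁻³) = −148.4 dBm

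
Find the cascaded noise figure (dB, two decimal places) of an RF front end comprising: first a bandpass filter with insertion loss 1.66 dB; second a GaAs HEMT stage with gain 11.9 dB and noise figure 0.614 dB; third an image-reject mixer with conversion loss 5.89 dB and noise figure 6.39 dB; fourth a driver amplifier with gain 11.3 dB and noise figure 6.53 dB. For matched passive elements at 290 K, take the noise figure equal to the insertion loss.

5.17 dB

Convert to linear (a loss of L dB is a gain of −L dB): F_i = 10^(NF_i/10), G_i = 10^(G_i,dB/10)
  Stage 1: F_1 = 10^(1.66/10) = 1.466, G_1 = 10^(−1.66/10) = 0.6823
  Stage 2: F_2 = 10^(0.614/10) = 1.152, G_2 = 10^(11.9/10) = 15.49
  Stage 3: F_3 = 10^(6.39/10) = 4.355, G_3 = 10^(−5.89/10) = 0.2576
  Stage 4: F_4 = 10^(6.53/10) = 4.498, G_4 = 10^(11.3/10) = 13.49
Friis cascade:
  F = 1.466 + (1.152 − 1)/0.6823 + (4.355 − 1)/10.57 + (4.498 − 1)/2.723 = 3.290
NF = 10 log₁₀(3.290) = 5.17 dB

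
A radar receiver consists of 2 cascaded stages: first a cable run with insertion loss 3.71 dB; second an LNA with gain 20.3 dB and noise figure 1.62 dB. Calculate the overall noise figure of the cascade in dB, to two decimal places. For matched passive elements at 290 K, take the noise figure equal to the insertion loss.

Convert to linear (a loss of L dB is a gain of −L dB): F_i = 10^(NF_i/10), G_i = 10^(G_i,dB/10)
  Stage 1: F_1 = 10^(3.71/10) = 2.350, G_1 = 10^(−3.71/10) = 0.4256
  Stage 2: F_2 = 10^(1.62/10) = 1.452, G_2 = 10^(20.3/10) = 107.2
Friis cascade:
  F = 2.350 + (1.452 − 1)/0.4256 = 3.412
NF = 10 log₁₀(3.412) = 5.33 dB

5.33 dB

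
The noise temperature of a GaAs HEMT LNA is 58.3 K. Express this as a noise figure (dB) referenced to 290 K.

0.796 dB

F = 1 + T_e/T₀ = 1 + 58.3/290 = 1.20103
NF = 10 log₁₀(1.20103) = 0.796 dB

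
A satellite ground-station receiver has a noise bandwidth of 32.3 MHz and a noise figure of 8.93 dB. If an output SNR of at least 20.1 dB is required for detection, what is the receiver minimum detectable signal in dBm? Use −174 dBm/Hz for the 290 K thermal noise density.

−69.9 dBm

Sensitivity = −174 + 10 log₁₀(B) + NF + SNR_min
= −174 + 75.09 + 8.93 + 20.1
= −69.88 dBm → −69.9 dBm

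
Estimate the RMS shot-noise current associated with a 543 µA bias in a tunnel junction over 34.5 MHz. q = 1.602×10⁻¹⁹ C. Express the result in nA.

I_n = √(2qI·B)
2qI·B = 2 × 1.602×10⁻¹⁹ × 5.43×10⁻⁴ × 3.45×10⁷ = 6.00×10⁻¹⁵ A²
I_n = √(6.00×10⁻¹⁵) = 7.75×10⁻⁸ A = 77.5 nA

77.5 nA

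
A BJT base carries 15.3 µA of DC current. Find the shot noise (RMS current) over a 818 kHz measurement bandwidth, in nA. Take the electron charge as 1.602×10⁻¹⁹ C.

I_n = √(2qI·B)
2qI·B = 2 × 1.602×10⁻¹⁹ × 1.53×10⁻⁵ × 8.18×10⁵ = 4.01×10⁻¹⁸ A²
I_n = √(4.01×10⁻¹⁸) = 2.00×10⁻⁹ A = 2.00 nA

2.00 nA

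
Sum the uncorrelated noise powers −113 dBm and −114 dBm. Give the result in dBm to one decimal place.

Convert to linear, add, convert back:
P₁ = 5.01×10⁻¹⁵ W, P₂ = 3.98×10⁻¹⁵ W
P_tot = 8.99×10⁻¹⁵ W → 10 log₁₀(P_tot / 10⁻³) = −110.5 dBm

−110.5 dBm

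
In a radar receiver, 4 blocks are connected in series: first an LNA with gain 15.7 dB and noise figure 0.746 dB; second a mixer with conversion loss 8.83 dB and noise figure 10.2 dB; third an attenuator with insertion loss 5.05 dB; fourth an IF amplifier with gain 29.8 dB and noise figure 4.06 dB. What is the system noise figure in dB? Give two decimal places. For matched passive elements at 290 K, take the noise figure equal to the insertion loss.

4.64 dB

Convert to linear (a loss of L dB is a gain of −L dB): F_i = 10^(NF_i/10), G_i = 10^(G_i,dB/10)
  Stage 1: F_1 = 10^(0.746/10) = 1.187, G_1 = 10^(15.7/10) = 37.15
  Stage 2: F_2 = 10^(10.2/10) = 10.47, G_2 = 10^(−8.83/10) = 0.1309
  Stage 3: F_3 = 10^(5.05/10) = 3.199, G_3 = 10^(−5.05/10) = 0.3126
  Stage 4: F_4 = 10^(4.06/10) = 2.547, G_4 = 10^(29.8/10) = 955.0
Friis cascade:
  F = 1.187 + (10.47 − 1)/37.15 + (3.199 − 1)/4.864 + (2.547 − 1)/1.521 = 2.912
NF = 10 log₁₀(2.912) = 4.64 dB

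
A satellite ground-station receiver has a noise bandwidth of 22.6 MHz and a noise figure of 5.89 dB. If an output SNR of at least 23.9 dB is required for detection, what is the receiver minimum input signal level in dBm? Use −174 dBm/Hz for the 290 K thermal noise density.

Sensitivity = −174 + 10 log₁₀(B) + NF + SNR_min
= −174 + 73.54 + 5.89 + 23.9
= −70.67 dBm → −70.7 dBm

−70.7 dBm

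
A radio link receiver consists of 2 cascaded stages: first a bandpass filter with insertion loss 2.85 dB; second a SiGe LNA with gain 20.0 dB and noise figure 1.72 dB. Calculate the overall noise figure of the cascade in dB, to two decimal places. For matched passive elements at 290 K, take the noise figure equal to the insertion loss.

Convert to linear (a loss of L dB is a gain of −L dB): F_i = 10^(NF_i/10), G_i = 10^(G_i,dB/10)
  Stage 1: F_1 = 10^(2.85/10) = 1.928, G_1 = 10^(−2.85/10) = 0.5188
  Stage 2: F_2 = 10^(1.72/10) = 1.486, G_2 = 10^(20.0/10) = 100.0
Friis cascade:
  F = 1.928 + (1.486 − 1)/0.5188 = 2.864
NF = 10 log₁₀(2.864) = 4.57 dB

4.57 dB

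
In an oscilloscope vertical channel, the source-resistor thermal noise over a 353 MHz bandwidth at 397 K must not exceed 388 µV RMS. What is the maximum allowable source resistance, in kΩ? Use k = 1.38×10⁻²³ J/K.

19.5 kΩ

Johnson–Nyquist: V_n = √(4kTRB) ⇒ R = V_n² / (4kTB)
4kTB = 4 × 1.38×10⁻²³ × 397 × 3.53×10⁸ = 7.74×10⁻¹²
R = (3.88×10⁻⁴)² / 7.74×10⁻¹² = 1.95×10⁴ Ω = 19.5 kΩ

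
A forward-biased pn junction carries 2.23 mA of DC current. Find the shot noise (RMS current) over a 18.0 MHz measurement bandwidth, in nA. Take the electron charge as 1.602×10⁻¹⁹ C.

113 nA

I_n = √(2qI·B)
2qI·B = 2 × 1.602×10⁻¹⁹ × 2.23×10⁻³ × 1.80×10⁷ = 1.29×10⁻¹⁴ A²
I_n = √(1.29×10⁻¹⁴) = 1.13×10⁻⁷ A = 113 nA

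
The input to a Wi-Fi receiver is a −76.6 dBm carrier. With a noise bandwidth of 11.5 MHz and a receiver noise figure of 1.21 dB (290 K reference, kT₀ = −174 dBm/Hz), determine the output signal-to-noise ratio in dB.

25.6 dB

Noise floor: N = −174 + 10 log₁₀(B) + NF
10 log₁₀(1.15×10⁷) = 70.61 dB
N = −174 + 70.61 + 1.21 = −102.18 dBm
SNR = P_sig − N = −76.6 − (−102.18) = 25.58 dB → 25.6 dB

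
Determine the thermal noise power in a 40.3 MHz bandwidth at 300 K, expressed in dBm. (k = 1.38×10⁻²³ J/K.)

P_n = kTB = 1.38×10⁻²³ × 300 × 4.03×10⁷ = 1.67×10⁻¹³ W
In dBm: 10 log₁₀(1.67×10⁻¹³ / 10⁻³) = −97.8 dBm

−97.8 dBm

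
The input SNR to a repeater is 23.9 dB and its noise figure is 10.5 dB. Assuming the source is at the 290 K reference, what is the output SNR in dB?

By definition F = SNR_in/SNR_out, so in dB: SNR_out = SNR_in − NF
SNR_out = 23.9 − 10.5 = 13.4 dB

13.4 dB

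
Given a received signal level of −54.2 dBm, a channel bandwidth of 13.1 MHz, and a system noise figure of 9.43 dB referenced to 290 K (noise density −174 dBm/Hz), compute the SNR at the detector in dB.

39.2 dB

Noise floor: N = −174 + 10 log₁₀(B) + NF
10 log₁₀(1.31×10⁷) = 71.17 dB
N = −174 + 71.17 + 9.43 = −93.40 dBm
SNR = P_sig − N = −54.2 − (−93.40) = 39.20 dB → 39.2 dB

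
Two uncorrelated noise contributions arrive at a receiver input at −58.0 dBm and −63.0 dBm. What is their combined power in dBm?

−56.8 dBm

Convert to linear, add, convert back:
P₁ = 1.58×10⁻⁹ W, P₂ = 5.01×10⁻¹⁰ W
P_tot = 2.09×10⁻⁹ W → 10 log₁₀(P_tot / 10⁻³) = −56.8 dBm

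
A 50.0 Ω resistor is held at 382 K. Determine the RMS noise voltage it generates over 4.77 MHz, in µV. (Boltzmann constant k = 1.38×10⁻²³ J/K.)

2.24 µV

V_n = √(4kTRB)
4kTRB = 4 × 1.38×10⁻²³ × 382 × 5.00×10¹ × 4.77×10⁶ = 5.03×10⁻¹² V²
V_n = √(5.03×10⁻¹²) = 2.24×10⁻⁶ V = 2.24 µV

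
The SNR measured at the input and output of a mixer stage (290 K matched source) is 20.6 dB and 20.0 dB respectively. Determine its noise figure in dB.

NF (dB) = SNR_in(dB) − SNR_out(dB) when the source is at T₀
NF = 20.6 − 20.0 = 0.6 dB

0.6 dB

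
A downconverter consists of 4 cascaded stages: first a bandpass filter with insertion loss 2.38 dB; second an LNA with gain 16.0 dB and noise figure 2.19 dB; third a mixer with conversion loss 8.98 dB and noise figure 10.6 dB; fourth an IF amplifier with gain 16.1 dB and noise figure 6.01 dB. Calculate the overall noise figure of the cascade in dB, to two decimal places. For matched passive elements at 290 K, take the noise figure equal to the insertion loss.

6.38 dB

Convert to linear (a loss of L dB is a gain of −L dB): F_i = 10^(NF_i/10), G_i = 10^(G_i,dB/10)
  Stage 1: F_1 = 10^(2.38/10) = 1.730, G_1 = 10^(−2.38/10) = 0.5781
  Stage 2: F_2 = 10^(2.19/10) = 1.656, G_2 = 10^(16.0/10) = 39.81
  Stage 3: F_3 = 10^(10.6/10) = 11.48, G_3 = 10^(−8.98/10) = 0.1265
  Stage 4: F_4 = 10^(6.01/10) = 3.990, G_4 = 10^(16.1/10) = 40.74
Friis cascade:
  F = 1.730 + (1.656 − 1)/0.5781 + (11.48 − 1)/23.01 + (3.990 − 1)/2.911 = 4.347
NF = 10 log₁₀(4.347) = 6.38 dB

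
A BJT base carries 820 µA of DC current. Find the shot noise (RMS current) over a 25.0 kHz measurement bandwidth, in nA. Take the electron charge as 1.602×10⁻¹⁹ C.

2.56 nA

I_n = √(2qI·B)
2qI·B = 2 × 1.602×10⁻¹⁹ × 8.20×10⁻⁴ × 2.50×10⁴ = 6.57×10⁻¹⁸ A²
I_n = √(6.57×10⁻¹⁸) = 2.56×10⁻⁹ A = 2.56 nA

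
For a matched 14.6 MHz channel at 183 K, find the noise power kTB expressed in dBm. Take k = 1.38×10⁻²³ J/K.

−104.3 dBm

P_n = kTB = 1.38×10⁻²³ × 183 × 1.46×10⁷ = 3.69×10⁻¹⁴ W
In dBm: 10 log₁₀(3.69×10⁻¹⁴ / 10⁻³) = −104.3 dBm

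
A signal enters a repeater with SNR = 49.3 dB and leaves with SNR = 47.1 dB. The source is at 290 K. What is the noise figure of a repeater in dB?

NF (dB) = SNR_in(dB) − SNR_out(dB) when the source is at T₀
NF = 49.3 − 47.1 = 2.2 dB

2.2 dB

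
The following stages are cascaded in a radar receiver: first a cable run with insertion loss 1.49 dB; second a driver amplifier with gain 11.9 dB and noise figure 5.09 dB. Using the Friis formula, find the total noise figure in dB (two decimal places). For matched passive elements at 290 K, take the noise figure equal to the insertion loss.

6.58 dB

Convert to linear (a loss of L dB is a gain of −L dB): F_i = 10^(NF_i/10), G_i = 10^(G_i,dB/10)
  Stage 1: F_1 = 10^(1.49/10) = 1.409, G_1 = 10^(−1.49/10) = 0.7096
  Stage 2: F_2 = 10^(5.09/10) = 3.228, G_2 = 10^(11.9/10) = 15.49
Friis cascade:
  F = 1.409 + (3.228 − 1)/0.7096 = 4.550
NF = 10 log₁₀(4.550) = 6.58 dB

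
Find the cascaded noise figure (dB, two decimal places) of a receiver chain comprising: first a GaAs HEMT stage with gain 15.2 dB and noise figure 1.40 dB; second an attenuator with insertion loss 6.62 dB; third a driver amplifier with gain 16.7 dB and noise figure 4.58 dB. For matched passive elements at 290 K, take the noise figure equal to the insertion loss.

2.43 dB

Convert to linear (a loss of L dB is a gain of −L dB): F_i = 10^(NF_i/10), G_i = 10^(G_i,dB/10)
  Stage 1: F_1 = 10^(1.40/10) = 1.380, G_1 = 10^(15.2/10) = 33.11
  Stage 2: F_2 = 10^(6.62/10) = 4.592, G_2 = 10^(−6.62/10) = 0.2178
  Stage 3: F_3 = 10^(4.58/10) = 2.871, G_3 = 10^(16.7/10) = 46.77
Friis cascade:
  F = 1.380 + (4.592 − 1)/33.11 + (2.871 − 1)/7.211 = 1.748
NF = 10 log₁₀(1.748) = 2.43 dB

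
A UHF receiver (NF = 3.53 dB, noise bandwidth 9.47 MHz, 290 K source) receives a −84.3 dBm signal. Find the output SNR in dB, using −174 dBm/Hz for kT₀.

Noise floor: N = −174 + 10 log₁₀(B) + NF
10 log₁₀(9.47×10⁶) = 69.76 dB
N = −174 + 69.76 + 3.53 = −100.71 dBm
SNR = P_sig − N = −84.3 − (−100.71) = 16.41 dB → 16.4 dB

16.4 dB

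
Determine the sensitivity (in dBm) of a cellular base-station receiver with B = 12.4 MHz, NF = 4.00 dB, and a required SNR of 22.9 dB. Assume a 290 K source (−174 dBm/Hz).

Sensitivity = −174 + 10 log₁₀(B) + NF + SNR_min
= −174 + 70.93 + 4.00 + 22.9
= −76.17 dBm → −76.2 dBm

−76.2 dBm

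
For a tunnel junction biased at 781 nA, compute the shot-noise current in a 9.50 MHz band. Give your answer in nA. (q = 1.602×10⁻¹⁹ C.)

I_n = √(2qI·B)
2qI·B = 2 × 1.602×10⁻¹⁹ × 7.81×10⁻⁷ × 9.50×10⁶ = 2.38×10⁻¹⁸ A²
I_n = √(2.38×10⁻¹⁸) = 1.54×10⁻⁹ A = 1.54 nA

1.54 nA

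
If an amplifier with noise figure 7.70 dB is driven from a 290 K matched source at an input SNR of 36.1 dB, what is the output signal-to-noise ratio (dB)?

28.40 dB

By definition F = SNR_in/SNR_out, so in dB: SNR_out = SNR_in − NF
SNR_out = 36.1 − 7.70 = 28.40 dB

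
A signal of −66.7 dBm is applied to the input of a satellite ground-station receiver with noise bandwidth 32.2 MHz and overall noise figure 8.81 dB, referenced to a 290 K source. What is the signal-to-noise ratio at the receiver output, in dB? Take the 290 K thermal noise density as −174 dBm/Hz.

23.4 dB

Noise floor: N = −174 + 10 log₁₀(B) + NF
10 log₁₀(3.22×10⁷) = 75.08 dB
N = −174 + 75.08 + 8.81 = −90.11 dBm
SNR = P_sig − N = −66.7 − (−90.11) = 23.41 dB → 23.4 dB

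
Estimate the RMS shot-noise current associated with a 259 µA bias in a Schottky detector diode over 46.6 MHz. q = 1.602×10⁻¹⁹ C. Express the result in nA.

62.2 nA

I_n = √(2qI·B)
2qI·B = 2 × 1.602×10⁻¹⁹ × 2.59×10⁻⁴ × 4.66×10⁷ = 3.87×10⁻¹⁵ A²
I_n = √(3.87×10⁻¹⁵) = 6.22×10⁻⁸ A = 62.2 nA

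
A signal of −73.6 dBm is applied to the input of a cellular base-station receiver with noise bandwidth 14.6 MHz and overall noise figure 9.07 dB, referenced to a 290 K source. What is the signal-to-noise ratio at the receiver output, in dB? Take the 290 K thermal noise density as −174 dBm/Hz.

Noise floor: N = −174 + 10 log₁₀(B) + NF
10 log₁₀(1.46×10⁷) = 71.64 dB
N = −174 + 71.64 + 9.07 = −93.29 dBm
SNR = P_sig − N = −73.6 − (−93.29) = 19.69 dB → 19.7 dB

19.7 dB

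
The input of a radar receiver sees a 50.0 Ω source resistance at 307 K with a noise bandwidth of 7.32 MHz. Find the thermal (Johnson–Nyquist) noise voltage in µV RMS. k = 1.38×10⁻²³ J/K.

2.49 µV

V_n = √(4kTRB)
4kTRB = 4 × 1.38×10⁻²³ × 307 × 5.00×10¹ × 7.32×10⁶ = 6.20×10⁻¹² V²
V_n = √(6.20×10⁻¹²) = 2.49×10⁻⁶ V = 2.49 µV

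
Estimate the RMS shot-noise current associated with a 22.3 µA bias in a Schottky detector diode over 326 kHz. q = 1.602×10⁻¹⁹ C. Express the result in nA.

1.53 nA

I_n = √(2qI·B)
2qI·B = 2 × 1.602×10⁻¹⁹ × 2.23×10⁻⁵ × 3.26×10⁵ = 2.33×10⁻¹⁸ A²
I_n = √(2.33×10⁻¹⁸) = 1.53×10⁻⁹ A = 1.53 nA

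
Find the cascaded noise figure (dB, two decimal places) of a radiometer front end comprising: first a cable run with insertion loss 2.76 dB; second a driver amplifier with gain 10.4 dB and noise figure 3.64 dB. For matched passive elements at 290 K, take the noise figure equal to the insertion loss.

Convert to linear (a loss of L dB is a gain of −L dB): F_i = 10^(NF_i/10), G_i = 10^(G_i,dB/10)
  Stage 1: F_1 = 10^(2.76/10) = 1.888, G_1 = 10^(−2.76/10) = 0.5297
  Stage 2: F_2 = 10^(3.64/10) = 2.312, G_2 = 10^(10.4/10) = 10.96
Friis cascade:
  F = 1.888 + (2.312 − 1)/0.5297 = 4.365
NF = 10 log₁₀(4.365) = 6.40 dB

6.40 dB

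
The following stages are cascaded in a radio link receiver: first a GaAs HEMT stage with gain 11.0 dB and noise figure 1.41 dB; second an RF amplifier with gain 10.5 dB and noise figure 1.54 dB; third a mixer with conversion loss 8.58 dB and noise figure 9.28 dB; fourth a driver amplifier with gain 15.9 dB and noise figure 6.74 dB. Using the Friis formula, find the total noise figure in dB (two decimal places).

2.20 dB

Convert to linear (a loss of L dB is a gain of −L dB): F_i = 10^(NF_i/10), G_i = 10^(G_i,dB/10)
  Stage 1: F_1 = 10^(1.41/10) = 1.384, G_1 = 10^(11.0/10) = 12.59
  Stage 2: F_2 = 10^(1.54/10) = 1.426, G_2 = 10^(10.5/10) = 11.22
  Stage 3: F_3 = 10^(9.28/10) = 8.472, G_3 = 10^(−8.58/10) = 0.1387
  Stage 4: F_4 = 10^(6.74/10) = 4.721, G_4 = 10^(15.9/10) = 38.90
Friis cascade:
  F = 1.384 + (1.426 − 1)/12.59 + (8.472 − 1)/141.3 + (4.721 − 1)/19.59 = 1.660
NF = 10 log₁₀(1.660) = 2.20 dB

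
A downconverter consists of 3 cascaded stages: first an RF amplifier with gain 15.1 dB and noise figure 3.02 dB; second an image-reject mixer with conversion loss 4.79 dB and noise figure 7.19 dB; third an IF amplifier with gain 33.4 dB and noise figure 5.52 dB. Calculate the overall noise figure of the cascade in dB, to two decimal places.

3.76 dB

Convert to linear (a loss of L dB is a gain of −L dB): F_i = 10^(NF_i/10), G_i = 10^(G_i,dB/10)
  Stage 1: F_1 = 10^(3.02/10) = 2.004, G_1 = 10^(15.1/10) = 32.36
  Stage 2: F_2 = 10^(7.19/10) = 5.236, G_2 = 10^(−4.79/10) = 0.3319
  Stage 3: F_3 = 10^(5.52/10) = 3.565, G_3 = 10^(33.4/10) = 2188
Friis cascade:
  F = 2.004 + (5.236 − 1)/32.36 + (3.565 − 1)/10.74 = 2.374
NF = 10 log₁₀(2.374) = 3.76 dB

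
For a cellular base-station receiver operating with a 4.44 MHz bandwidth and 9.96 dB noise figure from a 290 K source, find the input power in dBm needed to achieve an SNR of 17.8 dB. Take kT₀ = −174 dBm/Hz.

−79.8 dBm

Sensitivity = −174 + 10 log₁₀(B) + NF + SNR_min
= −174 + 66.47 + 9.96 + 17.8
= −79.77 dBm → −79.8 dBm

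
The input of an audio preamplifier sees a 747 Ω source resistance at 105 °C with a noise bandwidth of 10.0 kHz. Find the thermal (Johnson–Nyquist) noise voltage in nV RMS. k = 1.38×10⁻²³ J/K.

395 nV

T = 105 °C + 273.15 = 378.15 K
V_n = √(4kTRB)
4kTRB = 4 × 1.38×10⁻²³ × 378.15 × 7.47×10² × 1.00×10⁴ = 1.56×10⁻¹³ V²
V_n = √(1.56×10⁻¹³) = 3.95×10⁻⁷ V = 395 nV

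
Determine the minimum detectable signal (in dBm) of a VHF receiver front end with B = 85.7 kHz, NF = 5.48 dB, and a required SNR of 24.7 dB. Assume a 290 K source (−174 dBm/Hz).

Sensitivity = −174 + 10 log₁₀(B) + NF + SNR_min
= −174 + 49.33 + 5.48 + 24.7
= −94.49 dBm → −94.5 dBm

−94.5 dBm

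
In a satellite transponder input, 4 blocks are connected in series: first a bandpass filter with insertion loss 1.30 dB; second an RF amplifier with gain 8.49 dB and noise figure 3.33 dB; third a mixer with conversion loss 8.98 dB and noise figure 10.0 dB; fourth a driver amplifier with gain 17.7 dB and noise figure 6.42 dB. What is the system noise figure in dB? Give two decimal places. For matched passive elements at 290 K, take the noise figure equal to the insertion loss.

9.88 dB

Convert to linear (a loss of L dB is a gain of −L dB): F_i = 10^(NF_i/10), G_i = 10^(G_i,dB/10)
  Stage 1: F_1 = 10^(1.30/10) = 1.349, G_1 = 10^(−1.30/10) = 0.7413
  Stage 2: F_2 = 10^(3.33/10) = 2.153, G_2 = 10^(8.49/10) = 7.063
  Stage 3: F_3 = 10^(10.0/10) = 10.00, G_3 = 10^(−8.98/10) = 0.1265
  Stage 4: F_4 = 10^(6.42/10) = 4.385, G_4 = 10^(17.7/10) = 58.88
Friis cascade:
  F = 1.349 + (2.153 − 1)/0.7413 + (10.00 − 1)/5.236 + (4.385 − 1)/0.6622 = 9.735
NF = 10 log₁₀(9.735) = 9.88 dB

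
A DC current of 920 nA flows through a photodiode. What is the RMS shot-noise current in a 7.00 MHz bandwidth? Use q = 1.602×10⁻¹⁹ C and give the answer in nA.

I_n = √(2qI·B)
2qI·B = 2 × 1.602×10⁻¹⁹ × 9.20×10⁻⁷ × 7.00×10⁶ = 2.06×10⁻¹⁸ A²
I_n = √(2.06×10⁻¹⁸) = 1.44×10⁻⁹ A = 1.44 nA

1.44 nA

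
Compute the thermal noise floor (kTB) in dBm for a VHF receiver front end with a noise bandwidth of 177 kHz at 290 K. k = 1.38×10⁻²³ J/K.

P_n = kTB = 1.38×10⁻²³ × 290 × 1.77×10⁵ = 7.08×10⁻¹⁶ W
In dBm: 10 log₁₀(7.08×10⁻¹⁶ / 10⁻³) = −121.5 dBm

−121.5 dBm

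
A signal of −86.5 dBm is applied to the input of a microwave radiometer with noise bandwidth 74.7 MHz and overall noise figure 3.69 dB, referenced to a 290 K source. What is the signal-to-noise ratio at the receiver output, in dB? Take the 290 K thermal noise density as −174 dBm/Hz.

Noise floor: N = −174 + 10 log₁₀(B) + NF
10 log₁₀(7.47×10⁷) = 78.73 dB
N = −174 + 78.73 + 3.69 = −91.58 dBm
SNR = P_sig − N = −86.5 − (−91.58) = 5.08 dB → 5.1 dB

5.1 dB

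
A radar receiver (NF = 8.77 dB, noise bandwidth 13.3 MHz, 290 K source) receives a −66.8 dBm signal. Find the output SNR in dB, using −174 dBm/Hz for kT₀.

Noise floor: N = −174 + 10 log₁₀(B) + NF
10 log₁₀(1.33×10⁷) = 71.24 dB
N = −174 + 71.24 + 8.77 = −93.99 dBm
SNR = P_sig − N = −66.8 − (−93.99) = 27.19 dB → 27.2 dB

27.2 dB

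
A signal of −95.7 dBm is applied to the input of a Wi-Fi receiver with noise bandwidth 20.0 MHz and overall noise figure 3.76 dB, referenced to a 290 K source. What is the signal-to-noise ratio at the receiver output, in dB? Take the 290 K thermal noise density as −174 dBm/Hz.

1.5 dB

Noise floor: N = −174 + 10 log₁₀(B) + NF
10 log₁₀(2.00×10⁷) = 73.01 dB
N = −174 + 73.01 + 3.76 = −97.23 dBm
SNR = P_sig − N = −95.7 − (−97.23) = 1.53 dB → 1.5 dB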